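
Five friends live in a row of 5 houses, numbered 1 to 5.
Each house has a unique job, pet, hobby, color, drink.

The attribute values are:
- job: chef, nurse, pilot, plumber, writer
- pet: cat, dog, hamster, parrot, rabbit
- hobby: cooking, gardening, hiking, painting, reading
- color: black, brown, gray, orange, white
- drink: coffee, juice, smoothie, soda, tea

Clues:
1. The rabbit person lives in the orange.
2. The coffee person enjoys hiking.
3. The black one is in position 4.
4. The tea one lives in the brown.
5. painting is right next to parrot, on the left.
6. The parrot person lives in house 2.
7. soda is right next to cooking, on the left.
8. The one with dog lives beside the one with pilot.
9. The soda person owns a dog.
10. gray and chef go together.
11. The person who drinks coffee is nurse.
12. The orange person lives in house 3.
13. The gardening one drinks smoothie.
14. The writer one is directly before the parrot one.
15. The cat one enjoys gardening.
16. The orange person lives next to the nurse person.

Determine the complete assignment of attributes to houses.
Solution:

House | Job | Pet | Hobby | Color | Drink
-----------------------------------------
  1   | writer | dog | painting | white | soda
  2   | pilot | parrot | cooking | brown | tea
  3   | plumber | rabbit | reading | orange | juice
  4   | nurse | hamster | hiking | black | coffee
  5   | chef | cat | gardening | gray | smoothie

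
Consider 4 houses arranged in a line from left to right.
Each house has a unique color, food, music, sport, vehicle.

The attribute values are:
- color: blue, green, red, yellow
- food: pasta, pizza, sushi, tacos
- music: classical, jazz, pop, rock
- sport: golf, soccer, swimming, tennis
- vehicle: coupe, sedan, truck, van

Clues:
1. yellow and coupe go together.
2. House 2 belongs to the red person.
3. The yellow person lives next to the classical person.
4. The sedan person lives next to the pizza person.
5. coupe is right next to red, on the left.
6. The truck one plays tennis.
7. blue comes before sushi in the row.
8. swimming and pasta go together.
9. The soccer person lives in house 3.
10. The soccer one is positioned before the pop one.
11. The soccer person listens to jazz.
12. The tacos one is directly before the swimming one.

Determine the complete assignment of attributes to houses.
Solution:

House | Color | Food | Music | Sport | Vehicle
----------------------------------------------
  1   | yellow | tacos | rock | golf | coupe
  2   | red | pasta | classical | swimming | sedan
  3   | blue | pizza | jazz | soccer | van
  4   | green | sushi | pop | tennis | truck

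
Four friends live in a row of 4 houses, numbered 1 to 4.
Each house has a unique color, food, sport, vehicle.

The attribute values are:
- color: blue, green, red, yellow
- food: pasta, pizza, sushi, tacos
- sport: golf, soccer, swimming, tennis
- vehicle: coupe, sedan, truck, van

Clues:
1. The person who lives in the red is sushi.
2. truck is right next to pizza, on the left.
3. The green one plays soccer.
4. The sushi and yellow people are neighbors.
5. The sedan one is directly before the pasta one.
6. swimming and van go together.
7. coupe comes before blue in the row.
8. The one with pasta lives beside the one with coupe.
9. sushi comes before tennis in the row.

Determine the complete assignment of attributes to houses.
Solution:

House | Color | Food | Sport | Vehicle
--------------------------------------
  1   | red | sushi | golf | sedan
  2   | yellow | pasta | tennis | truck
  3   | green | pizza | soccer | coupe
  4   | blue | tacos | swimming | van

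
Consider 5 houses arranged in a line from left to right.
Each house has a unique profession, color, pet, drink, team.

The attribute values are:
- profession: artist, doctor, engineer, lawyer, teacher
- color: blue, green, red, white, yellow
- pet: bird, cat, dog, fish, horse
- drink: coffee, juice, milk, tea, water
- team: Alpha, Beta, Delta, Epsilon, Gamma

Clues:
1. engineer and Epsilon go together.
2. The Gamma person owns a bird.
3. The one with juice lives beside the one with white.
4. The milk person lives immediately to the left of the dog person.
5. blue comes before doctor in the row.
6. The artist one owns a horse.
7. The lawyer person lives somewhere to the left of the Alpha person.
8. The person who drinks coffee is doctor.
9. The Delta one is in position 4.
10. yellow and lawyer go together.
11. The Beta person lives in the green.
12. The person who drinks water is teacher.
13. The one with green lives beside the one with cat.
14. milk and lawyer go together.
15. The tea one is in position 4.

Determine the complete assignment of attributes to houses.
Solution:

House | Profession | Color | Pet | Drink | Team
-----------------------------------------------
  1   | lawyer | yellow | bird | milk | Gamma
  2   | teacher | green | dog | water | Beta
  3   | engineer | blue | cat | juice | Epsilon
  4   | artist | white | horse | tea | Delta
  5   | doctor | red | fish | coffee | Alpha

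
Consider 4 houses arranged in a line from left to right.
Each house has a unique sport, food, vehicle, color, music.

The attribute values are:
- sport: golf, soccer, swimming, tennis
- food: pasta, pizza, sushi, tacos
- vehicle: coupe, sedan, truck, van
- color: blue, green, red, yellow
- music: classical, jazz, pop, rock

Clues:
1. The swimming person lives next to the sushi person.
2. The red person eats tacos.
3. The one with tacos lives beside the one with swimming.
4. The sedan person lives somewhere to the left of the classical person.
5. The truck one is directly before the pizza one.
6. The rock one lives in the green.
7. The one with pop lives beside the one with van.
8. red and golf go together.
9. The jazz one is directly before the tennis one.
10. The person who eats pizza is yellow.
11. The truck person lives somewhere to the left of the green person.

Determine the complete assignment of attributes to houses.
Solution:

House | Sport | Food | Vehicle | Color | Music
----------------------------------------------
  1   | golf | tacos | truck | red | pop
  2   | swimming | pizza | van | yellow | jazz
  3   | tennis | sushi | sedan | green | rock
  4   | soccer | pasta | coupe | blue | classical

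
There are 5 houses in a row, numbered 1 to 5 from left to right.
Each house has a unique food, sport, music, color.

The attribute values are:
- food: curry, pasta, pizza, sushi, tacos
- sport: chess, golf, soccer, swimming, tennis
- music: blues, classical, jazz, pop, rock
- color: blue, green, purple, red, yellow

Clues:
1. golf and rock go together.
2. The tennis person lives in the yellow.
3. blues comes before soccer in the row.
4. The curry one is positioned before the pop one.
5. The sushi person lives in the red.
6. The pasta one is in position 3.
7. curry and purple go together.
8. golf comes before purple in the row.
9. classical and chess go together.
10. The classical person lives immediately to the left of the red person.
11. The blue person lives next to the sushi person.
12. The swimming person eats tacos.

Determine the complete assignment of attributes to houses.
Solution:

House | Food | Sport | Music | Color
------------------------------------
  1   | pizza | chess | classical | blue
  2   | sushi | golf | rock | red
  3   | pasta | tennis | blues | yellow
  4   | curry | soccer | jazz | purple
  5   | tacos | swimming | pop | green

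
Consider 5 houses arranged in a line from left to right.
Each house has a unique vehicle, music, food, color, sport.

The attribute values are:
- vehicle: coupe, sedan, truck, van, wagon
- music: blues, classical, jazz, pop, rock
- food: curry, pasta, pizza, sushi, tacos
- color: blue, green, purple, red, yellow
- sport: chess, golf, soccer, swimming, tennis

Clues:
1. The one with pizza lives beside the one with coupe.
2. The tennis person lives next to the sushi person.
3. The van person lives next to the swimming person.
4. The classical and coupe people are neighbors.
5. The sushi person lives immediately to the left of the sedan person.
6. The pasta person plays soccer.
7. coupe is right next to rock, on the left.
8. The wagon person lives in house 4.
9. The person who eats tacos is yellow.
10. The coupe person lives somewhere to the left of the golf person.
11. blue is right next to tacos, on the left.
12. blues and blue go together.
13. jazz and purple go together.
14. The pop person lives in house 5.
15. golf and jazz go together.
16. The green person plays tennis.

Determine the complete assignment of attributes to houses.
Solution:

House | Vehicle | Music | Food | Color | Sport
----------------------------------------------
  1   | van | classical | pizza | green | tennis
  2   | coupe | blues | sushi | blue | swimming
  3   | sedan | rock | tacos | yellow | chess
  4   | wagon | jazz | curry | purple | golf
  5   | truck | pop | pasta | red | soccer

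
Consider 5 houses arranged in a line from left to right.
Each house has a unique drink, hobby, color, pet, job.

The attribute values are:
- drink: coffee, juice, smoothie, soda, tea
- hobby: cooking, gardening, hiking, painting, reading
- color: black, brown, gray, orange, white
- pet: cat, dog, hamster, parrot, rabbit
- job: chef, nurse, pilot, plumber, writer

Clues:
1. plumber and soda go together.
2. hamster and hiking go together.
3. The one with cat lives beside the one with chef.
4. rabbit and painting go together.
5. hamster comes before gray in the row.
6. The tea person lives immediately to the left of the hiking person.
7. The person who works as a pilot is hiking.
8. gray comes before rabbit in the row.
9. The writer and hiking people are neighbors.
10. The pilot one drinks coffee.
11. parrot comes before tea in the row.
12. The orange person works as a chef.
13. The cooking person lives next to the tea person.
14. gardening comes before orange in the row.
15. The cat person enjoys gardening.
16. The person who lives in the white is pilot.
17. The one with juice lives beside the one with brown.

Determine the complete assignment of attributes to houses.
Solution:

House | Drink | Hobby | Color | Pet | Job
-----------------------------------------
  1   | juice | cooking | black | parrot | nurse
  2   | tea | reading | brown | dog | writer
  3   | coffee | hiking | white | hamster | pilot
  4   | soda | gardening | gray | cat | plumber
  5   | smoothie | painting | orange | rabbit | chef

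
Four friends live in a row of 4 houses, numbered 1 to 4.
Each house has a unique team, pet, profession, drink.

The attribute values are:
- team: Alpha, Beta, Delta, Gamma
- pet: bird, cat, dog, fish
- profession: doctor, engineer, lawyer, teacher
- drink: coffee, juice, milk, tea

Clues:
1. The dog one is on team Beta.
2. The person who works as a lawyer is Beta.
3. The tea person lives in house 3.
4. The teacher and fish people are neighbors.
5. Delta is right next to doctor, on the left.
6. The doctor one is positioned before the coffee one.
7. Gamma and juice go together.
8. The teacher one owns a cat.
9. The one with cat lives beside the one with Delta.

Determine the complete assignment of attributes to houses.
Solution:

House | Team | Pet | Profession | Drink
---------------------------------------
  1   | Gamma | cat | teacher | juice
  2   | Delta | fish | engineer | milk
  3   | Alpha | bird | doctor | tea
  4   | Beta | dog | lawyer | coffee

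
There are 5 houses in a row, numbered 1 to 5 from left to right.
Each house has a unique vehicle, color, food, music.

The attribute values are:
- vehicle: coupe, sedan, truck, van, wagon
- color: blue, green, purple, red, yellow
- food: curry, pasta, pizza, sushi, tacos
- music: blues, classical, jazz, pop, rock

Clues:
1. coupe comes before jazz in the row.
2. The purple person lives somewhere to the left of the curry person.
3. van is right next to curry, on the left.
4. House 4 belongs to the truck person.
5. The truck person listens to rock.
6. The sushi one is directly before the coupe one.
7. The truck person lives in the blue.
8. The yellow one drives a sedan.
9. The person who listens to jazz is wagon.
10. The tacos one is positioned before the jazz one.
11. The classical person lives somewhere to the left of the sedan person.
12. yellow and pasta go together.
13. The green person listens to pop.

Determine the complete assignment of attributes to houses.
Solution:

House | Vehicle | Color | Food | Music
--------------------------------------
  1   | van | purple | sushi | classical
  2   | coupe | green | curry | pop
  3   | sedan | yellow | pasta | blues
  4   | truck | blue | tacos | rock
  5   | wagon | red | pizza | jazz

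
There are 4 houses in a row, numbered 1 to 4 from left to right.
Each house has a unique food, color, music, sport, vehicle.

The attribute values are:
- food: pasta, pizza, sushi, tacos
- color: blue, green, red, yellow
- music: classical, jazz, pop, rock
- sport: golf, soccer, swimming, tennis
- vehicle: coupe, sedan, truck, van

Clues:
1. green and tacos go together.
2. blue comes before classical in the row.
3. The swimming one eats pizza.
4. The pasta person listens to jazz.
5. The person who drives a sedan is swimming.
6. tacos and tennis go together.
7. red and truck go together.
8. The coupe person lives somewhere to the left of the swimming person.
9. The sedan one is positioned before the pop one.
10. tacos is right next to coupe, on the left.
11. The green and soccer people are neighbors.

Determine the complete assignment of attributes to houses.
Solution:

House | Food | Color | Music | Sport | Vehicle
----------------------------------------------
  1   | tacos | green | rock | tennis | van
  2   | pasta | blue | jazz | soccer | coupe
  3   | pizza | yellow | classical | swimming | sedan
  4   | sushi | red | pop | golf | truck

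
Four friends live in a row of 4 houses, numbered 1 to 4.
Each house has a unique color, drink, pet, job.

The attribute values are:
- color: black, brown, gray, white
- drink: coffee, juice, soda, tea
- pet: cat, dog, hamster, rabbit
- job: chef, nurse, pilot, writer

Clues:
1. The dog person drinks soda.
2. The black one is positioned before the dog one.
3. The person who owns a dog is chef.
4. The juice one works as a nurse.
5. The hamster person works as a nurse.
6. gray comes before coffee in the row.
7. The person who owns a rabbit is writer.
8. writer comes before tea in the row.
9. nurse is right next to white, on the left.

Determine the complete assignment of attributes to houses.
Solution:

House | Color | Drink | Pet | Job
---------------------------------
  1   | gray | juice | hamster | nurse
  2   | white | coffee | rabbit | writer
  3   | black | tea | cat | pilot
  4   | brown | soda | dog | chef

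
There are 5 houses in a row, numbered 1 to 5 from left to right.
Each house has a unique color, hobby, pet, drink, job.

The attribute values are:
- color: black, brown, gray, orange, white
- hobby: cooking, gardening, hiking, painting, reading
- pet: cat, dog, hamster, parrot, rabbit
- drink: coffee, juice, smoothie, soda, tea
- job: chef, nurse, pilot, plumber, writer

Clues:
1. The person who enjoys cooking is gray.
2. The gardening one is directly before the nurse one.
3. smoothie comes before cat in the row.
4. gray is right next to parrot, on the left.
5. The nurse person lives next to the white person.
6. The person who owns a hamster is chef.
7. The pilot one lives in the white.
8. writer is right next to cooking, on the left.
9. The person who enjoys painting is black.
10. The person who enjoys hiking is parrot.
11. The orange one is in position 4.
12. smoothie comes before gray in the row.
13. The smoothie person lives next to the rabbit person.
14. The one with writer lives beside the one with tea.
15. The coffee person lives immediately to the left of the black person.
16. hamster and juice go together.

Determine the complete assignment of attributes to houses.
Solution:

House | Color | Hobby | Pet | Drink | Job
-----------------------------------------
  1   | brown | gardening | dog | smoothie | writer
  2   | gray | cooking | rabbit | tea | nurse
  3   | white | hiking | parrot | soda | pilot
  4   | orange | reading | cat | coffee | plumber
  5   | black | painting | hamster | juice | chef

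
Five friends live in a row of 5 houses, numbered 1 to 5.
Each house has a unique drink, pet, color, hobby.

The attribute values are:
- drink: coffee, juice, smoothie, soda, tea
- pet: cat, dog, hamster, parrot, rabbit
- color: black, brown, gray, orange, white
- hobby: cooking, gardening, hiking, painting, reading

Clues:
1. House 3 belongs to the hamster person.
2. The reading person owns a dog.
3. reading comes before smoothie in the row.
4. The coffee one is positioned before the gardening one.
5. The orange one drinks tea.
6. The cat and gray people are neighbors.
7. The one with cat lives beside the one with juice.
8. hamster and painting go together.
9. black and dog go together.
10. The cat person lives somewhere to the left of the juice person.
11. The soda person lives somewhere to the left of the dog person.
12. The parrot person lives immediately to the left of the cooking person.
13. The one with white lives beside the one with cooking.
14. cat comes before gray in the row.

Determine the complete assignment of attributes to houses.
Solution:

House | Drink | Pet | Color | Hobby
-----------------------------------
  1   | soda | parrot | white | hiking
  2   | tea | cat | orange | cooking
  3   | juice | hamster | gray | painting
  4   | coffee | dog | black | reading
  5   | smoothie | rabbit | brown | gardening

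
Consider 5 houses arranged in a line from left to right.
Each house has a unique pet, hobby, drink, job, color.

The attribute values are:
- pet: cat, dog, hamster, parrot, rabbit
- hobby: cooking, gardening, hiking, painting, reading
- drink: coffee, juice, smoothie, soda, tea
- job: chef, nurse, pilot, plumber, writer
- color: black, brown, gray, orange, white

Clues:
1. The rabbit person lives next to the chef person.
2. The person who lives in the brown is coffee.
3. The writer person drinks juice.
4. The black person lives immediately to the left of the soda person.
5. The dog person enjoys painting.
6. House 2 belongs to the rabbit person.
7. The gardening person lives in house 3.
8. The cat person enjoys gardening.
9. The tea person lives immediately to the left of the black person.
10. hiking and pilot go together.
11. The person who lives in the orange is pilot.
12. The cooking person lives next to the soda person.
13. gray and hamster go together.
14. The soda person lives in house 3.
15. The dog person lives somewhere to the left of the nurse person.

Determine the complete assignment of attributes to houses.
Solution:

House | Pet | Hobby | Drink | Job | Color
-----------------------------------------
  1   | parrot | hiking | tea | pilot | orange
  2   | rabbit | cooking | juice | writer | black
  3   | cat | gardening | soda | chef | white
  4   | dog | painting | coffee | plumber | brown
  5   | hamster | reading | smoothie | nurse | gray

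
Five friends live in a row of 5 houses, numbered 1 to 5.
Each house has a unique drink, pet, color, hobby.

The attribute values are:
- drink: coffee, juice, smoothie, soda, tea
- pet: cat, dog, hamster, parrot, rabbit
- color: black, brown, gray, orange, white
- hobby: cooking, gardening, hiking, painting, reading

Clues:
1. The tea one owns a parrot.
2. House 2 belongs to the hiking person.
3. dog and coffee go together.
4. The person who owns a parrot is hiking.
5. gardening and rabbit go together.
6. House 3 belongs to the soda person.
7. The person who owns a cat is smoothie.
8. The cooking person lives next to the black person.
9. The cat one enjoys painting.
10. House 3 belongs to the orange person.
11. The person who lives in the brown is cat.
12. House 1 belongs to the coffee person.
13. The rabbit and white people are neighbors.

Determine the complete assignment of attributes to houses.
Solution:

House | Drink | Pet | Color | Hobby
-----------------------------------
  1   | coffee | dog | gray | cooking
  2   | tea | parrot | black | hiking
  3   | soda | rabbit | orange | gardening
  4   | juice | hamster | white | reading
  5   | smoothie | cat | brown | painting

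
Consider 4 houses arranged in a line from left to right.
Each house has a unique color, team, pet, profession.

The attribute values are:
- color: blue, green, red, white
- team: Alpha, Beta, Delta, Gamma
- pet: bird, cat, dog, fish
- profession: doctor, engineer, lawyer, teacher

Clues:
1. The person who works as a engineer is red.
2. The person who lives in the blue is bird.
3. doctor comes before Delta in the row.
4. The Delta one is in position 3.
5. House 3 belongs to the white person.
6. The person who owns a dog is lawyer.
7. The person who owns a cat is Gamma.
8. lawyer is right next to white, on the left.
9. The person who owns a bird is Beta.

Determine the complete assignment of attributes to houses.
Solution:

House | Color | Team | Pet | Profession
---------------------------------------
  1   | blue | Beta | bird | doctor
  2   | green | Alpha | dog | lawyer
  3   | white | Delta | fish | teacher
  4   | red | Gamma | cat | engineer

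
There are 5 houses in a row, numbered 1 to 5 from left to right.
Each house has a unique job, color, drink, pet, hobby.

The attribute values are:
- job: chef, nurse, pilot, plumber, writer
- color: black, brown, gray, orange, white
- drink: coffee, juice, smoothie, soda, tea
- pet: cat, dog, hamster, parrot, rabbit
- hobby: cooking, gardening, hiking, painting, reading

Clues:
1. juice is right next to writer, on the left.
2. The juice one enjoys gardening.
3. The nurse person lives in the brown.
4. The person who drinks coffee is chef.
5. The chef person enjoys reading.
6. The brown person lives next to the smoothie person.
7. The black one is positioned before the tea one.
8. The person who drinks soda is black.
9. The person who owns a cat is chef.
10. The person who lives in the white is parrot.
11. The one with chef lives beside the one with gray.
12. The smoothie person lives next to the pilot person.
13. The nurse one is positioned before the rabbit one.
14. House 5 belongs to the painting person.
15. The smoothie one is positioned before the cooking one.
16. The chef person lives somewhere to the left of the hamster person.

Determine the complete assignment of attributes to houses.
Solution:

House | Job | Color | Drink | Pet | Hobby
-----------------------------------------
  1   | nurse | brown | juice | dog | gardening
  2   | writer | white | smoothie | parrot | hiking
  3   | pilot | black | soda | rabbit | cooking
  4   | chef | orange | coffee | cat | reading
  5   | plumber | gray | tea | hamster | painting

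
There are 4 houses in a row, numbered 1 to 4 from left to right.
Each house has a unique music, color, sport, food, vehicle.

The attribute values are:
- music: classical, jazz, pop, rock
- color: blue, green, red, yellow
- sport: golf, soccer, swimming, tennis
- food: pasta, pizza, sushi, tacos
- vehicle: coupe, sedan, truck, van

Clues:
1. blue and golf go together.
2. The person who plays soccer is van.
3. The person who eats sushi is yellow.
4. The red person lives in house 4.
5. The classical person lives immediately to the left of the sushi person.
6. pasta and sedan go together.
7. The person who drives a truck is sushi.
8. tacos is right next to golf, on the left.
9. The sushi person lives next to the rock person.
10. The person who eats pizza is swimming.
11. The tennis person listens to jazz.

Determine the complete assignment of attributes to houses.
Solution:

House | Music | Color | Sport | Food | Vehicle
----------------------------------------------
  1   | pop | green | soccer | tacos | van
  2   | classical | blue | golf | pasta | sedan
  3   | jazz | yellow | tennis | sushi | truck
  4   | rock | red | swimming | pizza | coupe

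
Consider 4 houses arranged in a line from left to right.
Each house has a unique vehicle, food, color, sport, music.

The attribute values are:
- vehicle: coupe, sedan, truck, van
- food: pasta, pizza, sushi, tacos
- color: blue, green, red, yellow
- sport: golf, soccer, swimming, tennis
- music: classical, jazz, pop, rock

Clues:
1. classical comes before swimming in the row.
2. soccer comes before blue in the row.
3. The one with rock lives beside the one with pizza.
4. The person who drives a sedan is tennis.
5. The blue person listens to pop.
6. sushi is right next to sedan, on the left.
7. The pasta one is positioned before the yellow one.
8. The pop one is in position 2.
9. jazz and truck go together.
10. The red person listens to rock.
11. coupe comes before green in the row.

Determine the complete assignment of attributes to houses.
Solution:

House | Vehicle | Food | Color | Sport | Music
----------------------------------------------
  1   | coupe | sushi | red | soccer | rock
  2   | sedan | pizza | blue | tennis | pop
  3   | van | pasta | green | golf | classical
  4   | truck | tacos | yellow | swimming | jazz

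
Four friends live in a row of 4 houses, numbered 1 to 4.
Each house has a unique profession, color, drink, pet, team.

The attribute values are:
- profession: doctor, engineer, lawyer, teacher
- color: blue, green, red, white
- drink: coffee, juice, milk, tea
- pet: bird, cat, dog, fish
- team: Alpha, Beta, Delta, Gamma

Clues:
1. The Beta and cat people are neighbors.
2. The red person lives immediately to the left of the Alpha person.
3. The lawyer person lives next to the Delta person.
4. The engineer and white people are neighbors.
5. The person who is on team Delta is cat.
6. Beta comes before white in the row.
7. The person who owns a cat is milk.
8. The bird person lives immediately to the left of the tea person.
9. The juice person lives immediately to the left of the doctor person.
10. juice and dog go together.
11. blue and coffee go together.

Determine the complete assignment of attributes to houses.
Solution:

House | Profession | Color | Drink | Pet | Team
-----------------------------------------------
  1   | lawyer | green | juice | dog | Beta
  2   | doctor | red | milk | cat | Delta
  3   | engineer | blue | coffee | bird | Alpha
  4   | teacher | white | tea | fish | Gamma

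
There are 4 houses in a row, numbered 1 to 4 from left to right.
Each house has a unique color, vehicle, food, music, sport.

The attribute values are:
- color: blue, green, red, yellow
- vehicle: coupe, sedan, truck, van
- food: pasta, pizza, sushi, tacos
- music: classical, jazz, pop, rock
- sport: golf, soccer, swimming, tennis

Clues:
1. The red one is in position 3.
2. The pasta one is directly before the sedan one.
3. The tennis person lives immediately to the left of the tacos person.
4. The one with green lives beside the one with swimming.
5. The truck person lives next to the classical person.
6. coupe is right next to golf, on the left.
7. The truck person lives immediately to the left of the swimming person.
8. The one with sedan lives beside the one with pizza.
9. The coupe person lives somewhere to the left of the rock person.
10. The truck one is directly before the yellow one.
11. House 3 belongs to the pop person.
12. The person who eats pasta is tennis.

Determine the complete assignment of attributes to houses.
Solution:

House | Color | Vehicle | Food | Music | Sport
----------------------------------------------
  1   | green | truck | pasta | jazz | tennis
  2   | yellow | sedan | tacos | classical | swimming
  3   | red | coupe | pizza | pop | soccer
  4   | blue | van | sushi | rock | golf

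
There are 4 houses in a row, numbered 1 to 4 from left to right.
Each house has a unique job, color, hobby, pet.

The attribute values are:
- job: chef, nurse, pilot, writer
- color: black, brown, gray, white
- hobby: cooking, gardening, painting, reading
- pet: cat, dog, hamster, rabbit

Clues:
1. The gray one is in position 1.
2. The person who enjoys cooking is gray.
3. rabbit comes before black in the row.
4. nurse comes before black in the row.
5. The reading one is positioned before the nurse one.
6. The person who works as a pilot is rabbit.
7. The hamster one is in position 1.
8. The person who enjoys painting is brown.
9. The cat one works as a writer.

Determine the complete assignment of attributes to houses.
Solution:

House | Job | Color | Hobby | Pet
---------------------------------
  1   | chef | gray | cooking | hamster
  2   | pilot | white | reading | rabbit
  3   | nurse | brown | painting | dog
  4   | writer | black | gardening | cat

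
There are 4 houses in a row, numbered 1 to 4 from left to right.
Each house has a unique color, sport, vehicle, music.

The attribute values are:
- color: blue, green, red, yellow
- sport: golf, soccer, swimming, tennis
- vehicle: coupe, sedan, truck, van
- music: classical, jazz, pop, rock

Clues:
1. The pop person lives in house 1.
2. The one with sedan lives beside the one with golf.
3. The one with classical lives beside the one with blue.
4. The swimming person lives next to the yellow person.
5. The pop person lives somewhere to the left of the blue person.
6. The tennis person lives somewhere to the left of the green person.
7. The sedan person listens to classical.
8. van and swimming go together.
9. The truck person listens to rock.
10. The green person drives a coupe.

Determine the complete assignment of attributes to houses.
Solution:

House | Color | Sport | Vehicle | Music
---------------------------------------
  1   | red | swimming | van | pop
  2   | yellow | tennis | sedan | classical
  3   | blue | golf | truck | rock
  4   | green | soccer | coupe | jazz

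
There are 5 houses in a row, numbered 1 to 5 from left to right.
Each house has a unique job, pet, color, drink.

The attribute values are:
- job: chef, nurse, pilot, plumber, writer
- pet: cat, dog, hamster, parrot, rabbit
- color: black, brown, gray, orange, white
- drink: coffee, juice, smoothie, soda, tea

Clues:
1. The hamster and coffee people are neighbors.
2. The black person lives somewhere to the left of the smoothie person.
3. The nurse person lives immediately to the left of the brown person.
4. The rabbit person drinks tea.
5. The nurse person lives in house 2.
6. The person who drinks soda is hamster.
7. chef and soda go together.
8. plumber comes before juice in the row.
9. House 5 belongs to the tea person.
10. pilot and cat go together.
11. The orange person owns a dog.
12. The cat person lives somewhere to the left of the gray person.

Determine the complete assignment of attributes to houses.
Solution:

House | Job | Pet | Color | Drink
---------------------------------
  1   | chef | hamster | black | soda
  2   | nurse | dog | orange | coffee
  3   | plumber | parrot | brown | smoothie
  4   | pilot | cat | white | juice
  5   | writer | rabbit | gray | tea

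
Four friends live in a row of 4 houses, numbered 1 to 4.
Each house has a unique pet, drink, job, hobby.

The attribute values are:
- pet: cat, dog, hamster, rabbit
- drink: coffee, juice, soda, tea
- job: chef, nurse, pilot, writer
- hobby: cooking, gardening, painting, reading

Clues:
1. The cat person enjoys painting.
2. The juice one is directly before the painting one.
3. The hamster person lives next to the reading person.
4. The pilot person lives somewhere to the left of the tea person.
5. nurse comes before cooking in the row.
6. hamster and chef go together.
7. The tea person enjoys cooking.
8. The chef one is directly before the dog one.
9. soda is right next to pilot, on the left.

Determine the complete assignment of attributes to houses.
Solution:

House | Pet | Drink | Job | Hobby
---------------------------------
  1   | hamster | soda | chef | gardening
  2   | dog | juice | pilot | reading
  3   | cat | coffee | nurse | painting
  4   | rabbit | tea | writer | cooking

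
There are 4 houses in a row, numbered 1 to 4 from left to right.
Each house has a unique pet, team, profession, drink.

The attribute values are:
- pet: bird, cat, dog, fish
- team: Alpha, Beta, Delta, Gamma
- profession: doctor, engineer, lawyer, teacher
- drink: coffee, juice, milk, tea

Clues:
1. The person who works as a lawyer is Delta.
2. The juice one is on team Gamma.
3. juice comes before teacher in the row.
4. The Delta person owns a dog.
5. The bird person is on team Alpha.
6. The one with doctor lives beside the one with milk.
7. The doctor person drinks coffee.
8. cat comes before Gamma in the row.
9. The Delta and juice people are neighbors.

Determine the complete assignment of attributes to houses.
Solution:

House | Pet | Team | Profession | Drink
---------------------------------------
  1   | cat | Beta | doctor | coffee
  2   | dog | Delta | lawyer | milk
  3   | fish | Gamma | engineer | juice
  4   | bird | Alpha | teacher | tea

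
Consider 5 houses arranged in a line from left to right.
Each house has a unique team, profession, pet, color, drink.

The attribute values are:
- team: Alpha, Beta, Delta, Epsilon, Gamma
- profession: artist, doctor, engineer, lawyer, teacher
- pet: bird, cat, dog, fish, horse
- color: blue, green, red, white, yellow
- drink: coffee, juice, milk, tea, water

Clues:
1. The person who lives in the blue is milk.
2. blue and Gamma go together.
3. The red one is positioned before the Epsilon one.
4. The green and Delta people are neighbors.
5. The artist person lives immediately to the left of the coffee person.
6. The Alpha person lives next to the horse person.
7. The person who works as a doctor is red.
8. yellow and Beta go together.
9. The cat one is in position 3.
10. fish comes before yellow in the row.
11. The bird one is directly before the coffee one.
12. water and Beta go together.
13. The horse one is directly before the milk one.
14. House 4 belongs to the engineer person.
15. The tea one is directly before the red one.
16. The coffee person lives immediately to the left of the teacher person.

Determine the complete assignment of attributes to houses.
Solution:

House | Team | Profession | Pet | Color | Drink
-----------------------------------------------
  1   | Alpha | artist | bird | green | tea
  2   | Delta | doctor | horse | red | coffee
  3   | Gamma | teacher | cat | blue | milk
  4   | Epsilon | engineer | fish | white | juice
  5   | Beta | lawyer | dog | yellow | water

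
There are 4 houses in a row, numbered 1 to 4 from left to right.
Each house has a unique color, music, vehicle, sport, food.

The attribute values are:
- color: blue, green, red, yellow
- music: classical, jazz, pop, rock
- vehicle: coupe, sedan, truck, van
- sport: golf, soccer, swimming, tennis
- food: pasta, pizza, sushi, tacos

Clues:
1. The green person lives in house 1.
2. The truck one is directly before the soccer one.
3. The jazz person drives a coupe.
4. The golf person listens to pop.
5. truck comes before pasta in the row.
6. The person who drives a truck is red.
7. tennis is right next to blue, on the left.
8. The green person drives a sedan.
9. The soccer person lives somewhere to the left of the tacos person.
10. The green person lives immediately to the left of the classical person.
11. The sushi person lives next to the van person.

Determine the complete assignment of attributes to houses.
Solution:

House | Color | Music | Vehicle | Sport | Food
----------------------------------------------
  1   | green | pop | sedan | golf | pizza
  2   | red | classical | truck | tennis | sushi
  3   | blue | rock | van | soccer | pasta
  4   | yellow | jazz | coupe | swimming | tacos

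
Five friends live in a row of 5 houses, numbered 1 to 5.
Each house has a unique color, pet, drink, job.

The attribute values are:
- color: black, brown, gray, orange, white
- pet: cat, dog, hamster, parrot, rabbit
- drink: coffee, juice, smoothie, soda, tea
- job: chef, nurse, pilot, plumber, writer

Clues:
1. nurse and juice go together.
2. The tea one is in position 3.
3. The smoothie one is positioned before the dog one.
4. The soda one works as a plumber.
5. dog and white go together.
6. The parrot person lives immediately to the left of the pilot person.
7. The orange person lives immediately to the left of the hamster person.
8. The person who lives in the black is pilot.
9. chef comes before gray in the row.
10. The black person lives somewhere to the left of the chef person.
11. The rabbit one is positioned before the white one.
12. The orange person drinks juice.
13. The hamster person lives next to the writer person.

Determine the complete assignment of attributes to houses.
Solution:

House | Color | Pet | Drink | Job
---------------------------------
  1   | orange | parrot | juice | nurse
  2   | black | hamster | smoothie | pilot
  3   | brown | rabbit | tea | writer
  4   | white | dog | coffee | chef
  5   | gray | cat | soda | plumber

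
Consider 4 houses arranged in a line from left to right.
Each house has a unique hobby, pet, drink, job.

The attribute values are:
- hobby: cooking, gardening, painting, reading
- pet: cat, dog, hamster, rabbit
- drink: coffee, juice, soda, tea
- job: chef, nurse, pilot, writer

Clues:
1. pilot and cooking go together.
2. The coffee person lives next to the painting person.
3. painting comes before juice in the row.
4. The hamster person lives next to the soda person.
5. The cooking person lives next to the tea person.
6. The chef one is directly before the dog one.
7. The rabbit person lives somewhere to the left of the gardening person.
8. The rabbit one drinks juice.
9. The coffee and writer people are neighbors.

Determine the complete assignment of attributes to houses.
Solution:

House | Hobby | Pet | Drink | Job
---------------------------------
  1   | reading | hamster | coffee | chef
  2   | painting | dog | soda | writer
  3   | cooking | rabbit | juice | pilot
  4   | gardening | cat | tea | nurse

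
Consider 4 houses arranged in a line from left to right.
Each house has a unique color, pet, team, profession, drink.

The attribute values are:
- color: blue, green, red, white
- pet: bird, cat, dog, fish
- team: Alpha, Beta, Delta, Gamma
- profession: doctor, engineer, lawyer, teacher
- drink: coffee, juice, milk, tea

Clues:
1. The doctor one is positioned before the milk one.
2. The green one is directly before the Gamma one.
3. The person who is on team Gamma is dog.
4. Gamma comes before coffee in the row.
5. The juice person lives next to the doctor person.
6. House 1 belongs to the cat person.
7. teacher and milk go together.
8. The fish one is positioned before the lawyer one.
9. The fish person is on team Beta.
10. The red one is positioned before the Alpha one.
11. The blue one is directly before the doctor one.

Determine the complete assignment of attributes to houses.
Solution:

House | Color | Pet | Team | Profession | Drink
-----------------------------------------------
  1   | blue | cat | Delta | engineer | juice
  2   | green | fish | Beta | doctor | tea
  3   | red | dog | Gamma | teacher | milk
  4   | white | bird | Alpha | lawyer | coffee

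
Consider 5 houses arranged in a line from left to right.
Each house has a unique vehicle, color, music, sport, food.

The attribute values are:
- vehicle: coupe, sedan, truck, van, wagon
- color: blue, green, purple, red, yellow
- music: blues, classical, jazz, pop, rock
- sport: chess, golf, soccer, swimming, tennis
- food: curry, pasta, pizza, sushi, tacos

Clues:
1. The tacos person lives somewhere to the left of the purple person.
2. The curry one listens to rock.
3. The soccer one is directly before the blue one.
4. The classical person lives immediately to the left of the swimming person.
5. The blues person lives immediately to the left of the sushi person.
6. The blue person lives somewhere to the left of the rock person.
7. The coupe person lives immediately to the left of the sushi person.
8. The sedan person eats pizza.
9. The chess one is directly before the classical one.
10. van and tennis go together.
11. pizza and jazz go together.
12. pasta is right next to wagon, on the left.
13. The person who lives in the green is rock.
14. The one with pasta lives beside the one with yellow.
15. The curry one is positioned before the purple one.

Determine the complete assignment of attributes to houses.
Solution:

House | Vehicle | Color | Music | Sport | Food
----------------------------------------------
  1   | coupe | red | blues | chess | pasta
  2   | wagon | yellow | classical | soccer | sushi
  3   | truck | blue | pop | swimming | tacos
  4   | van | green | rock | tennis | curry
  5   | sedan | purple | jazz | golf | pizza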